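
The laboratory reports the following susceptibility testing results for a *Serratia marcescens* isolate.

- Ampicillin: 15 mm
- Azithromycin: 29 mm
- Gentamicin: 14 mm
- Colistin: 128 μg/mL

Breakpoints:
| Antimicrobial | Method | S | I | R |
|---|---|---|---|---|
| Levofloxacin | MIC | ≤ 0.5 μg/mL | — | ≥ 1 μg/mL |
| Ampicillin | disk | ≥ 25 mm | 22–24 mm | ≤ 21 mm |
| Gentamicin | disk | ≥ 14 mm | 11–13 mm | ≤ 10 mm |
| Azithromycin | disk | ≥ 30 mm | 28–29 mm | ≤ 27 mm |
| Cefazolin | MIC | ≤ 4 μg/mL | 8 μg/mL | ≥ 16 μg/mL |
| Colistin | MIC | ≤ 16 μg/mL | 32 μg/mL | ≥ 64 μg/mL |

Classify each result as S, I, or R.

Ampicillin: 15 mm is ≤ 21 mm → resistant
Azithromycin 29 mm: in 28–29 mm → Intermediate
Gentamicin (14 mm) ≥ 14 mm ⇒ S
Colistin 128 μg/mL: ≥ 64 μg/mL → resistant

R, I, S, R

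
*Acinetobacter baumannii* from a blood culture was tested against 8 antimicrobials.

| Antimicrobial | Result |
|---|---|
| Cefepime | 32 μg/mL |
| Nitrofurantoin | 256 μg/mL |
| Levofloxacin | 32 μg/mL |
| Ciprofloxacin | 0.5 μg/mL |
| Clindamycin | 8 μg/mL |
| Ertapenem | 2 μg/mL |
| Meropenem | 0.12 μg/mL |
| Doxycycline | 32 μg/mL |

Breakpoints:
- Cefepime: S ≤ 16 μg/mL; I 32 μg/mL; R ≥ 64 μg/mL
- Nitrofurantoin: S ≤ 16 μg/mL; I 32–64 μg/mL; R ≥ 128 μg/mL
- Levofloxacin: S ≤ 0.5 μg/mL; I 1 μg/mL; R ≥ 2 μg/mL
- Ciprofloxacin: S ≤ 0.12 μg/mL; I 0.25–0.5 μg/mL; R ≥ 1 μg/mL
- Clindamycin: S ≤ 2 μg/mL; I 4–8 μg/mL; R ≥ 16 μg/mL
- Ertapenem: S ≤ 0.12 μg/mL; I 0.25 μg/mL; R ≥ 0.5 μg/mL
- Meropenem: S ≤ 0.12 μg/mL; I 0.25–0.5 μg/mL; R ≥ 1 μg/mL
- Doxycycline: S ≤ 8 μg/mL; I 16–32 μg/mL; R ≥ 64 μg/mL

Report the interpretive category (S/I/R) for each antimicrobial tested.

I, R, R, I, I, R, S, I

Cefepime: 32 μg/mL is = 32 μg/mL ⇒ intermediate
Nitrofurantoin: 256 μg/mL is ≥ 128 μg/mL — Resistant
Levofloxacin (32 μg/mL) ≥ 2 μg/mL → resistant
Ciprofloxacin (0.5 μg/mL) in 0.25–0.5 μg/mL — intermediate
Clindamycin (8 μg/mL) in 4–8 μg/mL ⇒ intermediate
Ertapenem (2 μg/mL) ≥ 0.5 μg/mL — Resistant
Meropenem (0.12 μg/mL) ≤ 0.12 μg/mL → susceptible
Doxycycline (32 μg/mL) in 16–32 μg/mL ⇒ intermediate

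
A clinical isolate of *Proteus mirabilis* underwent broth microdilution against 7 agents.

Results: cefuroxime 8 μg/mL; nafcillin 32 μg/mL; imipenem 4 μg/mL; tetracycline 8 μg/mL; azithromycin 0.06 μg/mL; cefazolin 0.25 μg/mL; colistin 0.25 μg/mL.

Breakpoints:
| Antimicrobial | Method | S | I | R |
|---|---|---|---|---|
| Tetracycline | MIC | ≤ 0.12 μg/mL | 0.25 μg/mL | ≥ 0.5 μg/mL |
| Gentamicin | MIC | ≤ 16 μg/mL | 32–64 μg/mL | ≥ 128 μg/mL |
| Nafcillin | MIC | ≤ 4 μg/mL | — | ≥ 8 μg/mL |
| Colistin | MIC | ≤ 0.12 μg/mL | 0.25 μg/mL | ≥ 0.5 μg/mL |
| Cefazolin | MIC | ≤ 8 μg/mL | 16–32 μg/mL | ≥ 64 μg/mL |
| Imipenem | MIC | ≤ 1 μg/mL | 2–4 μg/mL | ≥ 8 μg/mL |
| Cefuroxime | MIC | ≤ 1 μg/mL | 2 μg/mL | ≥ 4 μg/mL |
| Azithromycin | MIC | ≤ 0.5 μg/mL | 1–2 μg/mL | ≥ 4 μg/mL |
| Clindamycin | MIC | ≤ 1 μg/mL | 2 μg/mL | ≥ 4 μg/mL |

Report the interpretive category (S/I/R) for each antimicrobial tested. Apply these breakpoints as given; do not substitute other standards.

Cefuroxime (8 μg/mL) ≥ 4 μg/mL ⇒ Resistant
Nafcillin 32 μg/mL: ≥ 8 μg/mL → resistant
Imipenem 4 μg/mL: in 2–4 μg/mL → I
Tetracycline 8 μg/mL: ≥ 0.5 μg/mL — Resistant
Azithromycin 0.06 μg/mL: ≤ 0.5 μg/mL ⇒ S
Cefazolin 0.25 μg/mL: ≤ 8 μg/mL — Susceptible
Colistin 0.25 μg/mL: = 0.25 μg/mL — I

R, R, I, R, S, S, I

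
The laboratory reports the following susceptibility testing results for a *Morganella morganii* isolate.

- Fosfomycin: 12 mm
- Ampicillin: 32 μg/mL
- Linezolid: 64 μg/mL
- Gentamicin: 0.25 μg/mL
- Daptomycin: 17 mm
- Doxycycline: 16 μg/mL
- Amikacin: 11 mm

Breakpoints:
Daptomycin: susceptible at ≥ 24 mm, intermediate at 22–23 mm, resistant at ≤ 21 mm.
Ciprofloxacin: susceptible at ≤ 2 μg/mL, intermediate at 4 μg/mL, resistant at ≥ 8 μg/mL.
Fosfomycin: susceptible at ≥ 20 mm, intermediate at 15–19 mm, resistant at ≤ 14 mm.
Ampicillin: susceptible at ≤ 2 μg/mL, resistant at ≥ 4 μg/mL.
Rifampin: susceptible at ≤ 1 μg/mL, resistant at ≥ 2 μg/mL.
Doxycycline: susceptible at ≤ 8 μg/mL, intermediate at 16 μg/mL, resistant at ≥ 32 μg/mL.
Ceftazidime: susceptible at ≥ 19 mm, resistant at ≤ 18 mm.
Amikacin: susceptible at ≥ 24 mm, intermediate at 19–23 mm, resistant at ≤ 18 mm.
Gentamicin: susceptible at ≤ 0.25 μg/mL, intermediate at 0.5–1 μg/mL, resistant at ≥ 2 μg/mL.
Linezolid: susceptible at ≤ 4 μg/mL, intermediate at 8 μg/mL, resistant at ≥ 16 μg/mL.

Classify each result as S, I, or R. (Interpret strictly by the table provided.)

Fosfomycin: 12 mm is ≤ 14 mm — R
Ampicillin: 32 μg/mL is ≥ 4 μg/mL — R
Linezolid: 64 μg/mL is ≥ 16 μg/mL ⇒ Resistant
Gentamicin 0.25 μg/mL: ≤ 0.25 μg/mL — Susceptible
Daptomycin (17 mm) ≤ 21 mm — resistant
Doxycycline 16 μg/mL: = 16 μg/mL ⇒ I
Amikacin (11 mm) ≤ 18 mm — R

R, R, R, S, R, I, R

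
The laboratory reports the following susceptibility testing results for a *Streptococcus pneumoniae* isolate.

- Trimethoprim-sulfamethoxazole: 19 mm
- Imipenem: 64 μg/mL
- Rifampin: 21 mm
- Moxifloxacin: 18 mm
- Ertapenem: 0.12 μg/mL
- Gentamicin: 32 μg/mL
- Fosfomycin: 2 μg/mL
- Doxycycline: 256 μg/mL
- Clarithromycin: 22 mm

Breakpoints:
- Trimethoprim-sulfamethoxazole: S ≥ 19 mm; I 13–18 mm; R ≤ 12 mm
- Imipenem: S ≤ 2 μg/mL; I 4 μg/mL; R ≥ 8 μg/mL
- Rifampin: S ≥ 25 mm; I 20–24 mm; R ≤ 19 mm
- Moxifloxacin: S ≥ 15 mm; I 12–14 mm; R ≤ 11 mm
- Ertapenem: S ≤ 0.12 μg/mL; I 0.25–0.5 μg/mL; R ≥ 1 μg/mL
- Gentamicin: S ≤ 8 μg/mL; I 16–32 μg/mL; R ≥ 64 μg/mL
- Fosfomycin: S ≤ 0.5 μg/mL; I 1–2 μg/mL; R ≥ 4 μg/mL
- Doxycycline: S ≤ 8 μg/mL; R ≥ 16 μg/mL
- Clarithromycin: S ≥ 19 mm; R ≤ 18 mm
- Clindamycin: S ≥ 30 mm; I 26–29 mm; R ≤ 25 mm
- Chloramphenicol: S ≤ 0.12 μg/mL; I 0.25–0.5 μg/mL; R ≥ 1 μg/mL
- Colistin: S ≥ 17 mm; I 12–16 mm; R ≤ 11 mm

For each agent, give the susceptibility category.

S, R, I, S, S, I, I, R, S

Trimethoprim-sulfamethoxazole (19 mm) ≥ 19 mm ⇒ S
Imipenem 64 μg/mL: ≥ 8 μg/mL ⇒ Resistant
Rifampin: 21 mm is in 20–24 mm → Intermediate
Moxifloxacin: 18 mm is ≥ 15 mm — susceptible
Ertapenem (0.12 μg/mL) ≤ 0.12 μg/mL → susceptible
Gentamicin: 32 μg/mL is in 16–32 μg/mL → I
Fosfomycin 2 μg/mL: in 1–2 μg/mL ⇒ Intermediate
Doxycycline (256 μg/mL) ≥ 16 μg/mL → resistant
Clarithromycin (22 mm) ≥ 19 mm → Susceptible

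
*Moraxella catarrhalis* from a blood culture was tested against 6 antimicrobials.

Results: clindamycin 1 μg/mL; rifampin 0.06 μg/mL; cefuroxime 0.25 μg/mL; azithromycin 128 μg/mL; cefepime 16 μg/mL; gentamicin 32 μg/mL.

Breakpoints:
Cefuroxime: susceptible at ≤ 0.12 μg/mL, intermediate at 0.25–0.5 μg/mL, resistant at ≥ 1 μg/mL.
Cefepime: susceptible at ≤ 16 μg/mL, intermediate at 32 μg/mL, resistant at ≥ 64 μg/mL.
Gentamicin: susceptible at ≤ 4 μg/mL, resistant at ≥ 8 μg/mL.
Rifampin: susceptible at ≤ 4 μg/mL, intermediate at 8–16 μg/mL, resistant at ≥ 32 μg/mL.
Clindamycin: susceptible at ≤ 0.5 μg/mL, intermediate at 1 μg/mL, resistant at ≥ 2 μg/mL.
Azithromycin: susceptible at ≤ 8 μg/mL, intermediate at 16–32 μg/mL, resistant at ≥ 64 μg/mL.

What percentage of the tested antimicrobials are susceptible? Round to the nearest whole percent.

33%

Clindamycin: 1 μg/mL is = 1 μg/mL → Intermediate
Rifampin (0.06 μg/mL) ≤ 4 μg/mL — Susceptible
Cefuroxime: 0.25 μg/mL is in 0.25–0.5 μg/mL — intermediate
Azithromycin: 128 μg/mL is ≥ 64 μg/mL → R
Cefepime: 16 μg/mL is ≤ 16 μg/mL → S
Gentamicin 32 μg/mL: ≥ 8 μg/mL → Resistant
Susceptible: 2/6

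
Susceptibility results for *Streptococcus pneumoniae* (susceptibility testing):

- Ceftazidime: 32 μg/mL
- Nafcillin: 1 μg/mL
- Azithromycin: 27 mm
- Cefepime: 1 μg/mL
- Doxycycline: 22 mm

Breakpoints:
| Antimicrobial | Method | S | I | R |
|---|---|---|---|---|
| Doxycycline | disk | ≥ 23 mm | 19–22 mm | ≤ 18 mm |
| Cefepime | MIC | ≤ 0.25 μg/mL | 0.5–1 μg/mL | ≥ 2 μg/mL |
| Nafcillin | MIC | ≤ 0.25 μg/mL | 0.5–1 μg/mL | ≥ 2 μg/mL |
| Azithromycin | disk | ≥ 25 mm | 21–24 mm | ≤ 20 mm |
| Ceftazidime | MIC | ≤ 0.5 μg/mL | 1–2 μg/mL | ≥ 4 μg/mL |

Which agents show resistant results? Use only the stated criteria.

ceftazidime

Ceftazidime 32 μg/mL: ≥ 4 μg/mL — Resistant
Nafcillin: 1 μg/mL is in 0.5–1 μg/mL — I
Azithromycin 27 mm: ≥ 25 mm ⇒ susceptible
Cefepime (1 μg/mL) in 0.5–1 μg/mL → I
Doxycycline: 22 mm is in 19–22 mm → Intermediate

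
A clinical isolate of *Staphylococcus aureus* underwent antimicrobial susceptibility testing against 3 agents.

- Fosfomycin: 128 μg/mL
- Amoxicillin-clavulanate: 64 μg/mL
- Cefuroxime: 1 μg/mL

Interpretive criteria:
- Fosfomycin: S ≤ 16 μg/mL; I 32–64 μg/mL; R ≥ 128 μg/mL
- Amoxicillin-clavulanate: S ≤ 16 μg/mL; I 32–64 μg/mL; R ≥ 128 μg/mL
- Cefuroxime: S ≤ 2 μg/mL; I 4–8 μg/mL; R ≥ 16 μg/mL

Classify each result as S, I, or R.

R, I, S

Fosfomycin: 128 μg/mL is ≥ 128 μg/mL → Resistant
Amoxicillin-clavulanate 64 μg/mL: in 32–64 μg/mL — I
Cefuroxime (1 μg/mL) ≤ 2 μg/mL — Susceptible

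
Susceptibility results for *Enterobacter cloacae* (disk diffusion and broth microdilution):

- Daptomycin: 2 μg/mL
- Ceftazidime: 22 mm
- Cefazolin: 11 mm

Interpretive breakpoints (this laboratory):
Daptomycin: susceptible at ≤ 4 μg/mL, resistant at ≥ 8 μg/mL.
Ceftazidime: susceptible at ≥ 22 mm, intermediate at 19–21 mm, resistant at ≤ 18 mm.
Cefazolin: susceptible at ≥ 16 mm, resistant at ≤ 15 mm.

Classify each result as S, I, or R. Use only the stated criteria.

Daptomycin: 2 μg/mL is ≤ 4 μg/mL → susceptible
Ceftazidime 22 mm: ≥ 22 mm ⇒ susceptible
Cefazolin: 11 mm is ≤ 15 mm → resistant

S, S, R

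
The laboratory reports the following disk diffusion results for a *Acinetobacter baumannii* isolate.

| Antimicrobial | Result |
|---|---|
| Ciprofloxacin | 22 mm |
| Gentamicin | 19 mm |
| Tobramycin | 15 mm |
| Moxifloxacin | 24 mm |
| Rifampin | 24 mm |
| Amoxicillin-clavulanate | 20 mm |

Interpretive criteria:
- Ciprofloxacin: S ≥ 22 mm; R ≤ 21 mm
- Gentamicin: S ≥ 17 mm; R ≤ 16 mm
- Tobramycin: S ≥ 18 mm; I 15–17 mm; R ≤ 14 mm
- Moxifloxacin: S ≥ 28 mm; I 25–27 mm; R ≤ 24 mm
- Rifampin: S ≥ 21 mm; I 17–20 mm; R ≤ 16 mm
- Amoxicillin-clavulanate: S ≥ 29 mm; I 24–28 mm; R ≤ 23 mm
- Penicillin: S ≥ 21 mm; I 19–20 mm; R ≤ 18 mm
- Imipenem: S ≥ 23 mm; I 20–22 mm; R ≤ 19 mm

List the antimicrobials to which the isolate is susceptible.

Ciprofloxacin: 22 mm is ≥ 22 mm → Susceptible
Gentamicin 19 mm: ≥ 17 mm — S
Tobramycin (15 mm) in 15–17 mm → I
Moxifloxacin (24 mm) ≤ 24 mm — resistant
Rifampin 24 mm: ≥ 21 mm ⇒ susceptible
Amoxicillin-clavulanate: 20 mm is ≤ 23 mm ⇒ R

ciprofloxacin, gentamicin, rifampin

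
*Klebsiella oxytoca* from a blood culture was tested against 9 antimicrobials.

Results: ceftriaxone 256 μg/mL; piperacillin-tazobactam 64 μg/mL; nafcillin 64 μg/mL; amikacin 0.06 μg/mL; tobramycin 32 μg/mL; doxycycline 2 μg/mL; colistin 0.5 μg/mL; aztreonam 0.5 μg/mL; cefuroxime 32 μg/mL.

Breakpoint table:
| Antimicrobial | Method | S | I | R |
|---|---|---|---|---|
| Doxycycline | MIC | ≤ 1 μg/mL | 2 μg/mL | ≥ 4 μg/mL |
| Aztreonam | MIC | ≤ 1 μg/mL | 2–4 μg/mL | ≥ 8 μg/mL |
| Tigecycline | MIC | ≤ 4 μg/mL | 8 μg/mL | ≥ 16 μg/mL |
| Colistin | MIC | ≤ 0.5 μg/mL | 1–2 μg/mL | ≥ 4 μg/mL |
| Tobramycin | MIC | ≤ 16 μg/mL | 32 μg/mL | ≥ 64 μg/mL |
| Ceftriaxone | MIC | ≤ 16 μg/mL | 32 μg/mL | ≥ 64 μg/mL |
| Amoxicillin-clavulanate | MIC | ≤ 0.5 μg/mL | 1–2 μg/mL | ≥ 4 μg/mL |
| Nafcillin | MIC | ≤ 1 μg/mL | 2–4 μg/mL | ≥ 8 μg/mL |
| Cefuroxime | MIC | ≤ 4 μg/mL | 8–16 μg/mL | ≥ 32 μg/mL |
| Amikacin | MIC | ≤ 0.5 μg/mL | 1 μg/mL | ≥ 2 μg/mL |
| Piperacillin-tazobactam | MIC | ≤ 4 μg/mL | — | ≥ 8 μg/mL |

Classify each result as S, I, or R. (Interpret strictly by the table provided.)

Ceftriaxone (256 μg/mL) ≥ 64 μg/mL — Resistant
Piperacillin-tazobactam 64 μg/mL: ≥ 8 μg/mL → R
Nafcillin: 64 μg/mL is ≥ 8 μg/mL — Resistant
Amikacin (0.06 μg/mL) ≤ 0.5 μg/mL — S
Tobramycin 32 μg/mL: = 32 μg/mL ⇒ I
Doxycycline (2 μg/mL) = 2 μg/mL → intermediate
Colistin (0.5 μg/mL) ≤ 0.5 μg/mL → S
Aztreonam 0.5 μg/mL: ≤ 1 μg/mL ⇒ S
Cefuroxime (32 μg/mL) ≥ 32 μg/mL ⇒ R

R, R, R, S, I, I, S, S, R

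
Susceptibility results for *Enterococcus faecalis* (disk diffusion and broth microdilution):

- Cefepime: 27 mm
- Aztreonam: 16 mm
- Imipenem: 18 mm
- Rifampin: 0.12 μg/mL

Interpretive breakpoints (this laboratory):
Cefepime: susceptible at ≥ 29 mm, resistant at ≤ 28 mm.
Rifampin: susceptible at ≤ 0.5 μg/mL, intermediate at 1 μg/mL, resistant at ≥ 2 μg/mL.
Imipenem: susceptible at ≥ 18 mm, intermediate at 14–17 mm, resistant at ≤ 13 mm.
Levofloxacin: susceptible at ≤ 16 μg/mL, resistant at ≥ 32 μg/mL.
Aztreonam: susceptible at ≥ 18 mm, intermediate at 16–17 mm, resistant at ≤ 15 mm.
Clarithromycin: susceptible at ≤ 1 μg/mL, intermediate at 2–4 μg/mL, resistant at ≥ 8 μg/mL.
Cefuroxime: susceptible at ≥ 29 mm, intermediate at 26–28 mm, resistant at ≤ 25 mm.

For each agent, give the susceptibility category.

Cefepime: 27 mm is ≤ 28 mm ⇒ resistant
Aztreonam: 16 mm is in 16–17 mm → Intermediate
Imipenem (18 mm) ≥ 18 mm → susceptible
Rifampin 0.12 μg/mL: ≤ 0.5 μg/mL → susceptible

R, I, S, S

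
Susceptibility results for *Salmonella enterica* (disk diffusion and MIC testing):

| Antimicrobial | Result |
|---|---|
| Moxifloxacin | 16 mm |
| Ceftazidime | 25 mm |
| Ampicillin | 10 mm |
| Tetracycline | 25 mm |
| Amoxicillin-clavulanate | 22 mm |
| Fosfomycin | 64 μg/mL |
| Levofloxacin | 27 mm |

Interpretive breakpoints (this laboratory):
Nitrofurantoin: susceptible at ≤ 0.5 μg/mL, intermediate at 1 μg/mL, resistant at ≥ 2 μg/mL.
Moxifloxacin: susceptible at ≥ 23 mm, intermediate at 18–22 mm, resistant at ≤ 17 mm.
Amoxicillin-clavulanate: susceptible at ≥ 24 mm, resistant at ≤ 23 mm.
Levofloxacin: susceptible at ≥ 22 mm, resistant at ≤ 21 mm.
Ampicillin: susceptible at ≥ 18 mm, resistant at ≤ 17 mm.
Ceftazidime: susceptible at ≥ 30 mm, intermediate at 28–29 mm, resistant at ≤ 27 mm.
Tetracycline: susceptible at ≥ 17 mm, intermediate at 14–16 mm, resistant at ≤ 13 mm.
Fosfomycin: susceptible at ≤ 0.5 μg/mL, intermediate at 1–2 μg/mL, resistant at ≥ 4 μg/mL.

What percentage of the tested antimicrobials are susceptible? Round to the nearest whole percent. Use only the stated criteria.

Moxifloxacin 16 mm: ≤ 17 mm → R
Ceftazidime (25 mm) ≤ 27 mm → R
Ampicillin 10 mm: ≤ 17 mm → resistant
Tetracycline (25 mm) ≥ 17 mm — Susceptible
Amoxicillin-clavulanate (22 mm) ≤ 23 mm ⇒ Resistant
Fosfomycin 64 μg/mL: ≥ 4 μg/mL → resistant
Levofloxacin (27 mm) ≥ 22 mm → S
Susceptible: 2/7

29%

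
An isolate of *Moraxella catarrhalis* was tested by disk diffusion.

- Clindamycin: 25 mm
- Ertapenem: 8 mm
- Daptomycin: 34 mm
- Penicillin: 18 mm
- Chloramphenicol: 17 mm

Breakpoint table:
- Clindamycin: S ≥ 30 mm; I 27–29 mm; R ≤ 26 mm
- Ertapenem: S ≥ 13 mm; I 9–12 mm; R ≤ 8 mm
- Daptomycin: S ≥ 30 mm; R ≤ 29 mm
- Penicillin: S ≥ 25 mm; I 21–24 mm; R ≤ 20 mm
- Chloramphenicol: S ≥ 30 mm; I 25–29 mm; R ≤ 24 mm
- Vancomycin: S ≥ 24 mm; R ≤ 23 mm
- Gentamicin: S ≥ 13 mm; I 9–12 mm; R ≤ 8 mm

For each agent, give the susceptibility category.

R, R, S, R, R

Clindamycin (25 mm) ≤ 26 mm ⇒ Resistant
Ertapenem: 8 mm is ≤ 8 mm → Resistant
Daptomycin: 34 mm is ≥ 30 mm ⇒ susceptible
Penicillin: 18 mm is ≤ 20 mm — Resistant
Chloramphenicol: 17 mm is ≤ 24 mm ⇒ R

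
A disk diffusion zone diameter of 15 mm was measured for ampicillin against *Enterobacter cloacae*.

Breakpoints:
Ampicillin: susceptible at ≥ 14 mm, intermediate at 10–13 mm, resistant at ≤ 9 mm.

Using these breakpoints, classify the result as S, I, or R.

Ampicillin 15 mm: ≥ 14 mm — Susceptible

Susceptible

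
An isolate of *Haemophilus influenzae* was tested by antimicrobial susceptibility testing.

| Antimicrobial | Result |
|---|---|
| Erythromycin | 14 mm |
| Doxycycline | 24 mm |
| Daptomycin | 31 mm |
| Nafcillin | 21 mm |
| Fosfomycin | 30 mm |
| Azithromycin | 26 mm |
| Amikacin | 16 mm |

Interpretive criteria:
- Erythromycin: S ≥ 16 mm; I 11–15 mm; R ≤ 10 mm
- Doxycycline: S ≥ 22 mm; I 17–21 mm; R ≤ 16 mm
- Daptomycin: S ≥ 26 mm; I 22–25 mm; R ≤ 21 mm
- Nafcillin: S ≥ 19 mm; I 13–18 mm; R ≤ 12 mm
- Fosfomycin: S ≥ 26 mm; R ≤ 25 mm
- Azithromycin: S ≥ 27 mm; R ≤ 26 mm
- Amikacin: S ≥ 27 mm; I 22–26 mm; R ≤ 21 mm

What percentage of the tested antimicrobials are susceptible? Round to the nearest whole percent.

Erythromycin 14 mm: in 11–15 mm → I
Doxycycline (24 mm) ≥ 22 mm ⇒ susceptible
Daptomycin 31 mm: ≥ 26 mm → susceptible
Nafcillin 21 mm: ≥ 19 mm ⇒ Susceptible
Fosfomycin: 30 mm is ≥ 26 mm → Susceptible
Azithromycin (26 mm) ≤ 26 mm ⇒ Resistant
Amikacin 16 mm: ≤ 21 mm ⇒ R
Susceptible: 4/7

57%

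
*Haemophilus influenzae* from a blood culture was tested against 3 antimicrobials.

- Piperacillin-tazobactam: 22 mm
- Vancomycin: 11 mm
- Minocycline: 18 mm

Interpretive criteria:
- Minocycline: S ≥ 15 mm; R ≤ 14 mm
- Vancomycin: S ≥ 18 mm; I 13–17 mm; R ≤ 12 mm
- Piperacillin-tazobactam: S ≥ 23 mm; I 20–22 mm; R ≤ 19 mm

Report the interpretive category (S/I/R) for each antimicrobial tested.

Piperacillin-tazobactam (22 mm) in 20–22 mm — intermediate
Vancomycin 11 mm: ≤ 12 mm ⇒ resistant
Minocycline: 18 mm is ≥ 15 mm → S

I, R, S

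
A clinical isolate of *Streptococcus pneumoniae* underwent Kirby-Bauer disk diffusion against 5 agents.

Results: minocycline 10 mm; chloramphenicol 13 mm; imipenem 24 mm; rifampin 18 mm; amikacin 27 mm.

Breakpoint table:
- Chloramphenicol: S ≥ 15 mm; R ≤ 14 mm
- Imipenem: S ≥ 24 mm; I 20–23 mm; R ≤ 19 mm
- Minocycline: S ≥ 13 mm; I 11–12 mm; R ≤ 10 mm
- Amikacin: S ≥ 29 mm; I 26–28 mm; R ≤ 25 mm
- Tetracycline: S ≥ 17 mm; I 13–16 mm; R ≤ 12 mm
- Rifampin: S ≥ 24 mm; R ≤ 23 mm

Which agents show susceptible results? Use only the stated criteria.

Minocycline: 10 mm is ≤ 10 mm → Resistant
Chloramphenicol: 13 mm is ≤ 14 mm ⇒ Resistant
Imipenem 24 mm: ≥ 24 mm ⇒ Susceptible
Rifampin: 18 mm is ≤ 23 mm — Resistant
Amikacin: 27 mm is in 26–28 mm — intermediate

imipenem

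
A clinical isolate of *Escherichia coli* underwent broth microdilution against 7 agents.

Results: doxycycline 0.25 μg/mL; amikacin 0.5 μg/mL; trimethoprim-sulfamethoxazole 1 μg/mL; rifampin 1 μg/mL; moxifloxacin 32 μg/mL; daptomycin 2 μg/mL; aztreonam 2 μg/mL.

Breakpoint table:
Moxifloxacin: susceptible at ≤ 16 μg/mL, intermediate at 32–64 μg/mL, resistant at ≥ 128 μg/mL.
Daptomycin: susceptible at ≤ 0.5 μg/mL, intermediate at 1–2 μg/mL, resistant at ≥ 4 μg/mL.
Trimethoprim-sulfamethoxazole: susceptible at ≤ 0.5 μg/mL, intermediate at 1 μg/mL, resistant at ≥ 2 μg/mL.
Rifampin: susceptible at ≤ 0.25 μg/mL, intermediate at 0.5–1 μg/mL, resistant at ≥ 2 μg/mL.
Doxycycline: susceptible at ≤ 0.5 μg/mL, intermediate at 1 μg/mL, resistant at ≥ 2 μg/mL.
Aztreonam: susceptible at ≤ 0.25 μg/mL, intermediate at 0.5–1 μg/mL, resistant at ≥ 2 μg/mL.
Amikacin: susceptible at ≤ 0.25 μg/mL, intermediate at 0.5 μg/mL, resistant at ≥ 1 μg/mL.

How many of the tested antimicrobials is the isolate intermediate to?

Doxycycline (0.25 μg/mL) ≤ 0.5 μg/mL — susceptible
Amikacin: 0.5 μg/mL is = 0.5 μg/mL — I
Trimethoprim-sulfamethoxazole (1 μg/mL) = 1 μg/mL — Intermediate
Rifampin 1 μg/mL: in 0.5–1 μg/mL — I
Moxifloxacin: 32 μg/mL is in 32–64 μg/mL → Intermediate
Daptomycin: 2 μg/mL is in 1–2 μg/mL → I
Aztreonam 2 μg/mL: ≥ 2 μg/mL ⇒ R
Intermediate: 5

5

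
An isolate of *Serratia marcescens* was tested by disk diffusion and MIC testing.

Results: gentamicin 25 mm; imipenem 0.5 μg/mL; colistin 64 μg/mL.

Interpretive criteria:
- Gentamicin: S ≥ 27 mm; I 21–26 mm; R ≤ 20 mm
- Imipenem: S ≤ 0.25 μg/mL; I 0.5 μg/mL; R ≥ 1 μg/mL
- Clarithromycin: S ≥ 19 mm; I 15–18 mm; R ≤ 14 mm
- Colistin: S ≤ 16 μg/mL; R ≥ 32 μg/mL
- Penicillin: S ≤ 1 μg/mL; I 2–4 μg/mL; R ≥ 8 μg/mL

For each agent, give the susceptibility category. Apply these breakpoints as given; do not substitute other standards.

Gentamicin: 25 mm is in 21–26 mm — Intermediate
Imipenem 0.5 μg/mL: = 0.5 μg/mL ⇒ I
Colistin 64 μg/mL: ≥ 32 μg/mL ⇒ Resistant

I, I, R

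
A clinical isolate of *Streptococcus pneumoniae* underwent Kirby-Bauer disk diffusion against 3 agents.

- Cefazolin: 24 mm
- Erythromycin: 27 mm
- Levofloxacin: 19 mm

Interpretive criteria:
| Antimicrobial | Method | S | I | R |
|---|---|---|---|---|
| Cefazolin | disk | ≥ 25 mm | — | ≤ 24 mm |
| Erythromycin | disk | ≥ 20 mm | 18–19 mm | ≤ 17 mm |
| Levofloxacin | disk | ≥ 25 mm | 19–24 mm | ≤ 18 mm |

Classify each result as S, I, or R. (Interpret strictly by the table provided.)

Cefazolin (24 mm) ≤ 24 mm → resistant
Erythromycin (27 mm) ≥ 20 mm → S
Levofloxacin: 19 mm is in 19–24 mm — Intermediate

R, S, I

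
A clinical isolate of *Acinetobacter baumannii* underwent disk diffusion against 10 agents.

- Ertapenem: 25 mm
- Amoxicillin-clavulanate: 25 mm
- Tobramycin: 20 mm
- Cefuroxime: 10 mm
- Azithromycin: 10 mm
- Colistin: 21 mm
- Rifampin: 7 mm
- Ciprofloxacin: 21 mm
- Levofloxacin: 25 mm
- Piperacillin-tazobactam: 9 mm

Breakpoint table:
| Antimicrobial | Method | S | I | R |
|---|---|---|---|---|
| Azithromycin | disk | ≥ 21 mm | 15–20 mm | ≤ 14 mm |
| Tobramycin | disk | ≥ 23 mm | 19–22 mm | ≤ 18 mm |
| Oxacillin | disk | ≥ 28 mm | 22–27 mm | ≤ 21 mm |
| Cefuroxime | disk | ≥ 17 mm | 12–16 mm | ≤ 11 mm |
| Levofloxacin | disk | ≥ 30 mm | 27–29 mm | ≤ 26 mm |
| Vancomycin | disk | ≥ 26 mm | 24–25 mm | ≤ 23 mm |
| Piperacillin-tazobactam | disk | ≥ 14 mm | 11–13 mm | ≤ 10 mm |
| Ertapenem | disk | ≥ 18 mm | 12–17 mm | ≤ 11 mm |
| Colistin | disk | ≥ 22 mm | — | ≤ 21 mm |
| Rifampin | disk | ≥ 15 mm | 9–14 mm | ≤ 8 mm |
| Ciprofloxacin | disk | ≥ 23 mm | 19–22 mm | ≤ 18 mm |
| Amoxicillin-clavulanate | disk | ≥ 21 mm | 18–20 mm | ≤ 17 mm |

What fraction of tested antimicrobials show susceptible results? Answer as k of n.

2 of 10

Ertapenem: 25 mm is ≥ 18 mm — susceptible
Amoxicillin-clavulanate (25 mm) ≥ 21 mm → S
Tobramycin 20 mm: in 19–22 mm → I
Cefuroxime 10 mm: ≤ 11 mm — Resistant
Azithromycin 10 mm: ≤ 14 mm ⇒ R
Colistin 21 mm: ≤ 21 mm — Resistant
Rifampin: 7 mm is ≤ 8 mm ⇒ resistant
Ciprofloxacin (21 mm) in 19–22 mm — I
Levofloxacin (25 mm) ≤ 26 mm — resistant
Piperacillin-tazobactam 9 mm: ≤ 10 mm — resistant
Susceptible: 2/10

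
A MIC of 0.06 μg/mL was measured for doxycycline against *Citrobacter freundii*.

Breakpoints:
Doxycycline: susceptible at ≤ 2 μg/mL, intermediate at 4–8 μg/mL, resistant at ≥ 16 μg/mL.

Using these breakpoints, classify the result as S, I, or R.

Doxycycline: 0.06 μg/mL is ≤ 2 μg/mL ⇒ susceptible

Susceptible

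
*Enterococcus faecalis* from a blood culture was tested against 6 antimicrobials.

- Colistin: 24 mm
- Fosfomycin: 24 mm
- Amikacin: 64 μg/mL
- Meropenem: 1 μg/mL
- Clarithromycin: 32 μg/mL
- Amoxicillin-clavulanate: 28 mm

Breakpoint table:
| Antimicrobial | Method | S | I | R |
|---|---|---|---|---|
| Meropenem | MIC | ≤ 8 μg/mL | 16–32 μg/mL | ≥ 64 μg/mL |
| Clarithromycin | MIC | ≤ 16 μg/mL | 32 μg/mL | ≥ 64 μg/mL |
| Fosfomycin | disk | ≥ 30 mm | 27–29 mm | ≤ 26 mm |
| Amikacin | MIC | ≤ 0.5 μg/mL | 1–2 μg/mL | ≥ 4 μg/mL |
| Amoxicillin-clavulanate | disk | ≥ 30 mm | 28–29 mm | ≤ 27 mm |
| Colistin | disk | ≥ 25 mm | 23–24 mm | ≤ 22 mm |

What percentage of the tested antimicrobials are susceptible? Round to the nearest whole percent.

17%

Colistin: 24 mm is in 23–24 mm — Intermediate
Fosfomycin 24 mm: ≤ 26 mm — resistant
Amikacin: 64 μg/mL is ≥ 4 μg/mL — R
Meropenem (1 μg/mL) ≤ 8 μg/mL — susceptible
Clarithromycin: 32 μg/mL is = 32 μg/mL ⇒ I
Amoxicillin-clavulanate: 28 mm is in 28–29 mm — I
Susceptible: 1/6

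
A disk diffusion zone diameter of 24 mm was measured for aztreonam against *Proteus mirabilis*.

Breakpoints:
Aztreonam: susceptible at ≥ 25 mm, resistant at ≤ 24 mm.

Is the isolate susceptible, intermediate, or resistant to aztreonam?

R

Aztreonam: 24 mm is ≤ 24 mm — resistant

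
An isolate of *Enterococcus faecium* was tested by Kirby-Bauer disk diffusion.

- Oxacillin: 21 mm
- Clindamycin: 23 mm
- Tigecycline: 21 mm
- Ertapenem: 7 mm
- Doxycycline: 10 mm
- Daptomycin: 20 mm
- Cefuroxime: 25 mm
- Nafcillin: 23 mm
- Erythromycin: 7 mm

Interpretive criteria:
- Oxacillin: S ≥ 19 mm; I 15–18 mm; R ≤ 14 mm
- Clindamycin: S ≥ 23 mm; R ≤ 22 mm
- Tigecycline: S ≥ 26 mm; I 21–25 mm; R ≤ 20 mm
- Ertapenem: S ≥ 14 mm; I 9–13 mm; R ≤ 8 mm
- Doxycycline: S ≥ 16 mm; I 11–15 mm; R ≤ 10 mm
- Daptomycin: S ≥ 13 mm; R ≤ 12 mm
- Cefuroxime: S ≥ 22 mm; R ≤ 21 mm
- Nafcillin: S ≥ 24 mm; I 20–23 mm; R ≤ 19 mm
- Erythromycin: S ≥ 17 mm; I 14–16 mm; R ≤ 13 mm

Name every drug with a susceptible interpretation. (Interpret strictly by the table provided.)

Oxacillin: 21 mm is ≥ 19 mm — Susceptible
Clindamycin (23 mm) ≥ 23 mm → Susceptible
Tigecycline: 21 mm is in 21–25 mm ⇒ intermediate
Ertapenem (7 mm) ≤ 8 mm — R
Doxycycline 10 mm: ≤ 10 mm → R
Daptomycin 20 mm: ≥ 13 mm → Susceptible
Cefuroxime 25 mm: ≥ 22 mm ⇒ Susceptible
Nafcillin (23 mm) in 20–23 mm ⇒ Intermediate
Erythromycin: 7 mm is ≤ 13 mm — R

oxacillin, clindamycin, daptomycin, cefuroxime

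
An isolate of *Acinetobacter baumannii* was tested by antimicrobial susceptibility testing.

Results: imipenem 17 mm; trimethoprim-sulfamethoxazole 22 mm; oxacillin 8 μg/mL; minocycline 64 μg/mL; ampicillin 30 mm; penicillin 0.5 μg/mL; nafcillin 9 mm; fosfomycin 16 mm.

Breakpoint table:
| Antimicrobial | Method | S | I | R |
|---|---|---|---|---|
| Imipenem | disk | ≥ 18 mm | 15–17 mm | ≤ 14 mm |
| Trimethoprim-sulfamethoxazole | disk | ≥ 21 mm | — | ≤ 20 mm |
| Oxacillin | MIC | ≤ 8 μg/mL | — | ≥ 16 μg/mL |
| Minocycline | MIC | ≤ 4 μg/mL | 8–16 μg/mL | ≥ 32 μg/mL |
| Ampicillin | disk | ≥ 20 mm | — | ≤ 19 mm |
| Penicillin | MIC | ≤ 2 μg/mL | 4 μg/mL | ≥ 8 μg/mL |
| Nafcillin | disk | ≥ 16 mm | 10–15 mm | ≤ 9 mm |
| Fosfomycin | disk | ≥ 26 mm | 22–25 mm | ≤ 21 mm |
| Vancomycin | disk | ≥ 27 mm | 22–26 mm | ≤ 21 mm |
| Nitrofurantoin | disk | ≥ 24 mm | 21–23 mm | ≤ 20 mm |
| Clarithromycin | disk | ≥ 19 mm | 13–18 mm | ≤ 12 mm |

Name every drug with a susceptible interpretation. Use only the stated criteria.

Imipenem: 17 mm is in 15–17 mm — intermediate
Trimethoprim-sulfamethoxazole (22 mm) ≥ 21 mm ⇒ S
Oxacillin 8 μg/mL: ≤ 8 μg/mL — Susceptible
Minocycline 64 μg/mL: ≥ 32 μg/mL ⇒ resistant
Ampicillin 30 mm: ≥ 20 mm → Susceptible
Penicillin 0.5 μg/mL: ≤ 2 μg/mL → susceptible
Nafcillin (9 mm) ≤ 9 mm ⇒ Resistant
Fosfomycin: 16 mm is ≤ 21 mm — Resistant

trimethoprim-sulfamethoxazole, oxacillin, ampicillin, penicillin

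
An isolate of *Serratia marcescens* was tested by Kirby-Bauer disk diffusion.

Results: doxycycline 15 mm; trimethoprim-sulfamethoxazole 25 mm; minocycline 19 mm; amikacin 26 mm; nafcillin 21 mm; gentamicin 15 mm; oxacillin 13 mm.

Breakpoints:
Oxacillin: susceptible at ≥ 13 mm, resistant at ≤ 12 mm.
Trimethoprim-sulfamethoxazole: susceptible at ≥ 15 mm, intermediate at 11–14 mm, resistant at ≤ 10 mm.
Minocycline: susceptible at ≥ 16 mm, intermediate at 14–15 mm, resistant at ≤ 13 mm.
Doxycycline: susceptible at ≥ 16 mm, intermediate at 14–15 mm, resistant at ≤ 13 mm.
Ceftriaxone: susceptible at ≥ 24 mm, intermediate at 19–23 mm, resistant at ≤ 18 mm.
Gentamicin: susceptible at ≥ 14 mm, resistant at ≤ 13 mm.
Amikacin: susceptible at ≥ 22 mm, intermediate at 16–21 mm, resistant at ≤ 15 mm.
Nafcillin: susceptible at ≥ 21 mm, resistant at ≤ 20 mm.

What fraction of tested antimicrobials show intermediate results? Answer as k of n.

1 of 7

Doxycycline: 15 mm is in 14–15 mm — Intermediate
Trimethoprim-sulfamethoxazole: 25 mm is ≥ 15 mm — susceptible
Minocycline 19 mm: ≥ 16 mm ⇒ Susceptible
Amikacin 26 mm: ≥ 22 mm ⇒ S
Nafcillin 21 mm: ≥ 21 mm → susceptible
Gentamicin 15 mm: ≥ 14 mm ⇒ susceptible
Oxacillin: 13 mm is ≥ 13 mm → S
Intermediate: 1/7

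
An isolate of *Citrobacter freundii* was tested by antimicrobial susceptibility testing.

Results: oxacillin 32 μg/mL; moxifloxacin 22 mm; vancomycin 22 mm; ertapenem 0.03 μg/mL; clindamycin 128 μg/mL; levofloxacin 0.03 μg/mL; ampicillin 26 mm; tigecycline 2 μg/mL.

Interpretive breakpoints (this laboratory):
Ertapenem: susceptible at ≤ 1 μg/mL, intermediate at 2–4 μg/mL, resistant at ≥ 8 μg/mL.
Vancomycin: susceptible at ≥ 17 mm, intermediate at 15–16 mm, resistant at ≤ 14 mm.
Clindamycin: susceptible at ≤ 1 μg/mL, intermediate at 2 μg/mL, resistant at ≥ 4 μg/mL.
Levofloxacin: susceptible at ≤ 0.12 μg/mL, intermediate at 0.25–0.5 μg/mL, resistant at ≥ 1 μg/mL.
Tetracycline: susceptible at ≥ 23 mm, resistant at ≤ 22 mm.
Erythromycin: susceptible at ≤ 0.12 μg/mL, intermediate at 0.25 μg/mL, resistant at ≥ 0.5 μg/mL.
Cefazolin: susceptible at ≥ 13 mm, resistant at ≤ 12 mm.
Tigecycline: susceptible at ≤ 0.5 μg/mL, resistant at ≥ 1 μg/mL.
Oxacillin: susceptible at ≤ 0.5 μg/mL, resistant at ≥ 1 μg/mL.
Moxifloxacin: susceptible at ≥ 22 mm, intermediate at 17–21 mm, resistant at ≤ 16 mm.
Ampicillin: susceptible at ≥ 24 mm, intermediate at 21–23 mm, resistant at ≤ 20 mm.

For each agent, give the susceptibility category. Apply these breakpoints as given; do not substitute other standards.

R, S, S, S, R, S, S, R

Oxacillin 32 μg/mL: ≥ 1 μg/mL ⇒ resistant
Moxifloxacin: 22 mm is ≥ 22 mm — susceptible
Vancomycin (22 mm) ≥ 17 mm — Susceptible
Ertapenem (0.03 μg/mL) ≤ 1 μg/mL ⇒ Susceptible
Clindamycin (128 μg/mL) ≥ 4 μg/mL — R
Levofloxacin 0.03 μg/mL: ≤ 0.12 μg/mL ⇒ S
Ampicillin (26 mm) ≥ 24 mm → S
Tigecycline 2 μg/mL: ≥ 1 μg/mL → resistant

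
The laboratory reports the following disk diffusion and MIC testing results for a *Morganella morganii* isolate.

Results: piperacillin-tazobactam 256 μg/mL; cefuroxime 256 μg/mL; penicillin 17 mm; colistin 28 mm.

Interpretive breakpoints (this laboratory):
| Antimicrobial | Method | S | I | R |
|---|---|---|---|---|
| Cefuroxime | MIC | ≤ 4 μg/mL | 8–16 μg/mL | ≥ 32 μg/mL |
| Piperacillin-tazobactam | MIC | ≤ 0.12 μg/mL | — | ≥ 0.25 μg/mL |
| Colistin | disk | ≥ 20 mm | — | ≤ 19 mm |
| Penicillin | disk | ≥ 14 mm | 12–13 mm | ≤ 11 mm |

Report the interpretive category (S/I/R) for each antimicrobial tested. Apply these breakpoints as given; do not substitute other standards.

R, R, S, S

Piperacillin-tazobactam 256 μg/mL: ≥ 0.25 μg/mL → R
Cefuroxime (256 μg/mL) ≥ 32 μg/mL → resistant
Penicillin (17 mm) ≥ 14 mm ⇒ S
Colistin (28 mm) ≥ 20 mm — Susceptible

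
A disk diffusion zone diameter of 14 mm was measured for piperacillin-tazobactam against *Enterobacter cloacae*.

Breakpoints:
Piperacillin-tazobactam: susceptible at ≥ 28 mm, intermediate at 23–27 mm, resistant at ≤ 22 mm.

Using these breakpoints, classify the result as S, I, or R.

Resistant

Piperacillin-tazobactam 14 mm: ≤ 22 mm — R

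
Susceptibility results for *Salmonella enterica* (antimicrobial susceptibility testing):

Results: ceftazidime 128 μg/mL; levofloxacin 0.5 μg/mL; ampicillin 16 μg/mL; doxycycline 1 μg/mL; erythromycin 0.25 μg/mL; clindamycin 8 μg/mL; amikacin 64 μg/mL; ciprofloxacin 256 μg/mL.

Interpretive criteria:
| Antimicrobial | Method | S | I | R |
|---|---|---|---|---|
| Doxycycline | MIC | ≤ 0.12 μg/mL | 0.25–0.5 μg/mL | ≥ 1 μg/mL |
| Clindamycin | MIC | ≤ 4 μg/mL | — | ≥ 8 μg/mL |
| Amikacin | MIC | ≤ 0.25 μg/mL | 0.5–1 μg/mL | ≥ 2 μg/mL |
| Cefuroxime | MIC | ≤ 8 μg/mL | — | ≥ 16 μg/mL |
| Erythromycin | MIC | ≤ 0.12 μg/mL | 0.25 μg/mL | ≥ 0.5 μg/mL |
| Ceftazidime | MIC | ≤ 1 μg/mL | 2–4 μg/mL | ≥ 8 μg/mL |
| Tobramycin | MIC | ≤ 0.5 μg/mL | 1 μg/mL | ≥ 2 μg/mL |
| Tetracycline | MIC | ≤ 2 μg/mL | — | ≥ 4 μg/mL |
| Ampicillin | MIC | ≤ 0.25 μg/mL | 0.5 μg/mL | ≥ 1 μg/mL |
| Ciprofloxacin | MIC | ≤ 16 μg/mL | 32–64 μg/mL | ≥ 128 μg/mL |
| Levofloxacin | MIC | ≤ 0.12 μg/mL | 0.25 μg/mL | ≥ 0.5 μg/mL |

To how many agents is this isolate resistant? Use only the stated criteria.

7

Ceftazidime 128 μg/mL: ≥ 8 μg/mL → resistant
Levofloxacin (0.5 μg/mL) ≥ 0.5 μg/mL ⇒ Resistant
Ampicillin (16 μg/mL) ≥ 1 μg/mL — R
Doxycycline (1 μg/mL) ≥ 1 μg/mL → Resistant
Erythromycin (0.25 μg/mL) = 0.25 μg/mL ⇒ Intermediate
Clindamycin: 8 μg/mL is ≥ 8 μg/mL → R
Amikacin: 64 μg/mL is ≥ 2 μg/mL → R
Ciprofloxacin: 256 μg/mL is ≥ 128 μg/mL ⇒ Resistant
Resistant: 7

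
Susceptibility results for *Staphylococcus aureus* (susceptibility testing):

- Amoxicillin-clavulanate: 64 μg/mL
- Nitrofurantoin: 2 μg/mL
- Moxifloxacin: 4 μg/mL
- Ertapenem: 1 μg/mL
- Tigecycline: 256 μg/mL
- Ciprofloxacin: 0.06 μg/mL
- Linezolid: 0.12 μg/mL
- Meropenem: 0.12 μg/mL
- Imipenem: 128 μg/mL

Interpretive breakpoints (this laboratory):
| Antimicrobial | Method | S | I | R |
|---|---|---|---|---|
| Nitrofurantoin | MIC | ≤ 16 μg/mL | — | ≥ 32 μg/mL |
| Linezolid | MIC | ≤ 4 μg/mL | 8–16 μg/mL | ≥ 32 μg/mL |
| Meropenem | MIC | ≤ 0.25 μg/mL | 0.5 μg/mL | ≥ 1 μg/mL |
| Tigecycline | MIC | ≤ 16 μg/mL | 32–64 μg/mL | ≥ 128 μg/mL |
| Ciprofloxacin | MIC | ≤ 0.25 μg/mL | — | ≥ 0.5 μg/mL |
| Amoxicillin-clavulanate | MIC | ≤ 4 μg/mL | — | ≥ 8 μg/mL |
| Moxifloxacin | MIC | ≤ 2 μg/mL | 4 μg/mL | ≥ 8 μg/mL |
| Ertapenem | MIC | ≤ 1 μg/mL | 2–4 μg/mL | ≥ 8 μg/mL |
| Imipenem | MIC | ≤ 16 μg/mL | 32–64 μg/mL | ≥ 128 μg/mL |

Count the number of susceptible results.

Amoxicillin-clavulanate (64 μg/mL) ≥ 8 μg/mL → resistant
Nitrofurantoin: 2 μg/mL is ≤ 16 μg/mL — susceptible
Moxifloxacin (4 μg/mL) = 4 μg/mL → intermediate
Ertapenem: 1 μg/mL is ≤ 1 μg/mL — S
Tigecycline: 256 μg/mL is ≥ 128 μg/mL — resistant
Ciprofloxacin (0.06 μg/mL) ≤ 0.25 μg/mL ⇒ susceptible
Linezolid (0.12 μg/mL) ≤ 4 μg/mL ⇒ susceptible
Meropenem: 0.12 μg/mL is ≤ 0.25 μg/mL ⇒ susceptible
Imipenem (128 μg/mL) ≥ 128 μg/mL ⇒ R
Susceptible: 5

5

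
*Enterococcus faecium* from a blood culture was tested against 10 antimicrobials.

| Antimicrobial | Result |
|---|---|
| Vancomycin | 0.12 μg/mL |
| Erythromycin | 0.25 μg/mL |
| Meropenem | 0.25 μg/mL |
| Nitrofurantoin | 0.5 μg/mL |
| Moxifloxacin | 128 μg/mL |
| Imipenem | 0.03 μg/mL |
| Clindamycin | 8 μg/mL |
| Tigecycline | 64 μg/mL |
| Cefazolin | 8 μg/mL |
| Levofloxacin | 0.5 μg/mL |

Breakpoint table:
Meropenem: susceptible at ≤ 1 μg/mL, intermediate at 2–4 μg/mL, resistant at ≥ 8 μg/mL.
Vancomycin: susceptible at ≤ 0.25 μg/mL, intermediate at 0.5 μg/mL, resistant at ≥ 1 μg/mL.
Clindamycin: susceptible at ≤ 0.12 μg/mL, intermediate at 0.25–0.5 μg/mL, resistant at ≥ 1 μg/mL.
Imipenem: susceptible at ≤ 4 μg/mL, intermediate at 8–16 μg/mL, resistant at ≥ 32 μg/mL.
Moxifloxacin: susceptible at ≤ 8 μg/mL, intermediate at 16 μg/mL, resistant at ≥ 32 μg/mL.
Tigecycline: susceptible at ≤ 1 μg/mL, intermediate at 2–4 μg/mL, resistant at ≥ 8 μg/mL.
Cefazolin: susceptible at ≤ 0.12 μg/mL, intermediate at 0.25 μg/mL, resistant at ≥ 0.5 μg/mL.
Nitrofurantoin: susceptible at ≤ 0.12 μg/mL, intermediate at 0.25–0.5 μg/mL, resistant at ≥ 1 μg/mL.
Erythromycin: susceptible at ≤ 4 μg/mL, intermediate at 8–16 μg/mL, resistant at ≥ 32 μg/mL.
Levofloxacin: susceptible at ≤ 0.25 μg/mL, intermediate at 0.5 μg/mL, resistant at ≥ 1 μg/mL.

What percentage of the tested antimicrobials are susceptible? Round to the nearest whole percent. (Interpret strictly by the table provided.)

40%

Vancomycin (0.12 μg/mL) ≤ 0.25 μg/mL → Susceptible
Erythromycin (0.25 μg/mL) ≤ 4 μg/mL — S
Meropenem: 0.25 μg/mL is ≤ 1 μg/mL — susceptible
Nitrofurantoin 0.5 μg/mL: in 0.25–0.5 μg/mL → Intermediate
Moxifloxacin: 128 μg/mL is ≥ 32 μg/mL → resistant
Imipenem (0.03 μg/mL) ≤ 4 μg/mL — Susceptible
Clindamycin: 8 μg/mL is ≥ 1 μg/mL → Resistant
Tigecycline: 64 μg/mL is ≥ 8 μg/mL → Resistant
Cefazolin (8 μg/mL) ≥ 0.5 μg/mL ⇒ R
Levofloxacin 0.5 μg/mL: = 0.5 μg/mL ⇒ intermediate
Susceptible: 4/10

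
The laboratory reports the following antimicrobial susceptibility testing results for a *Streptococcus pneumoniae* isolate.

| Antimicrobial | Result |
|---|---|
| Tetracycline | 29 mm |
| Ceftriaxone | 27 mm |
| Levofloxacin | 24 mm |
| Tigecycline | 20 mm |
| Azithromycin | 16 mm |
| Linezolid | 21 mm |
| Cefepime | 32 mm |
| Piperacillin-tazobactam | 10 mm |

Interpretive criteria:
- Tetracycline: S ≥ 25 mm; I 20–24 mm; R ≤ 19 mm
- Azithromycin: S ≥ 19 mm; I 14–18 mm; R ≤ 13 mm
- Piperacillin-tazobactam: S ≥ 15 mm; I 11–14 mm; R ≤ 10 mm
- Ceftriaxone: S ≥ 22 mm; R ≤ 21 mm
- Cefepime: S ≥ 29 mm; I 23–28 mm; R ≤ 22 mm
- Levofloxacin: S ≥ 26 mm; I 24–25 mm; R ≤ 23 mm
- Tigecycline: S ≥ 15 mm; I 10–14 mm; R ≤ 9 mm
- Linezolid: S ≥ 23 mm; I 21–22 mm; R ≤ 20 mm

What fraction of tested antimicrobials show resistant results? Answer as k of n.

Tetracycline: 29 mm is ≥ 25 mm → S
Ceftriaxone (27 mm) ≥ 22 mm → susceptible
Levofloxacin: 24 mm is in 24–25 mm ⇒ intermediate
Tigecycline: 20 mm is ≥ 15 mm — Susceptible
Azithromycin 16 mm: in 14–18 mm → intermediate
Linezolid (21 mm) in 21–22 mm — I
Cefepime (32 mm) ≥ 29 mm ⇒ S
Piperacillin-tazobactam (10 mm) ≤ 10 mm — Resistant
Resistant: 1/8

1 of 8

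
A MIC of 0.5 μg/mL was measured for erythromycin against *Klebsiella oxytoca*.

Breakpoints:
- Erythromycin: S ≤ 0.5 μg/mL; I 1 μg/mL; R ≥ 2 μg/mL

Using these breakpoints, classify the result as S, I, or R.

S

Erythromycin: 0.5 μg/mL is ≤ 0.5 μg/mL ⇒ susceptible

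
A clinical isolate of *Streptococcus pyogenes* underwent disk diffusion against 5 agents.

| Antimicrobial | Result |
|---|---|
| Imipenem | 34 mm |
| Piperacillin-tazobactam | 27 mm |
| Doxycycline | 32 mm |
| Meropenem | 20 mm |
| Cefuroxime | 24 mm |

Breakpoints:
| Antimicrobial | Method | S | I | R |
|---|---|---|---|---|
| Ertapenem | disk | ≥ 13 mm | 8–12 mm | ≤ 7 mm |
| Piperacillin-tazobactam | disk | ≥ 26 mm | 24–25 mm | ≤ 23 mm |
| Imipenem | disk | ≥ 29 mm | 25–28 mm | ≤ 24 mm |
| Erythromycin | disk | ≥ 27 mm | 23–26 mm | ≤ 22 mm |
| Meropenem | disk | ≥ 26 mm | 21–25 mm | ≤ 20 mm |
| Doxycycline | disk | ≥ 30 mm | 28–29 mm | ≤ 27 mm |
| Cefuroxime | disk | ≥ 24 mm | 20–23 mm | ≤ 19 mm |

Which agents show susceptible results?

imipenem, piperacillin-tazobactam, doxycycline, cefuroxime

Imipenem 34 mm: ≥ 29 mm ⇒ Susceptible
Piperacillin-tazobactam: 27 mm is ≥ 26 mm — S
Doxycycline: 32 mm is ≥ 30 mm ⇒ S
Meropenem: 20 mm is ≤ 20 mm → R
Cefuroxime 24 mm: ≥ 24 mm ⇒ Susceptible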